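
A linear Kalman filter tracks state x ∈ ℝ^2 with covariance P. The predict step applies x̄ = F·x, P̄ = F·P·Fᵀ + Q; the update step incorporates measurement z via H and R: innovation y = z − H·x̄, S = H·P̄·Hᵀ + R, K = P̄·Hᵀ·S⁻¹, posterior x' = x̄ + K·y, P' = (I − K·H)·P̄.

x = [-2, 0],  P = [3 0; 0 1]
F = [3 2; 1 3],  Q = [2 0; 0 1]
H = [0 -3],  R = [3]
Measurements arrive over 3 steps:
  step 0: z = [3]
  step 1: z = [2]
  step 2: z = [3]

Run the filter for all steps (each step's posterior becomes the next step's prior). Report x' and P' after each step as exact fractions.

step 0: x̄ = F·x = [-6, -2]
step 0: P̄ = F·P·Fᵀ + Q = [33 15; 15 13]
step 0: y = z − H·x̄ = [-3]
step 0: S = H·P̄·Hᵀ + R = [120]
step 0: K = P̄·Hᵀ·S⁻¹ = [-3/8; -13/40]
step 0: x' = x̄ + K·y = [-39/8, -41/40]
step 0: P' = (I − K·H)·P̄ = [129/8 3/8; 3/8 13/40]
step 1: x̄ = F·x = [-667/40, -159/20]
step 1: P̄ = F·P·Fᵀ + Q = [6117/40 1089/20; 1089/20 223/10]
step 1: y = z − H·x̄ = [-437/20]
step 1: S = H·P̄·Hᵀ + R = [2037/10]
step 1: K = P̄·Hᵀ·S⁻¹ = [-1089/1358; -223/679]
step 1: x' = x̄ + K·y = [575/679, -1051/1358]
step 1: P' = (I − K·H)·P̄ = [14892/679 1089/1358; 1089/1358 223/679]
step 2: x̄ = F·x = [674/679, -2003/1358]
step 2: P̄ = F·P·Fᵀ + Q = [142812/679 104007/1358; 104007/1358 20845/679]
step 2: y = z − H·x̄ = [-1935/1358]
step 2: S = H·P̄·Hᵀ + R = [189642/679]
step 2: K = P̄·Hᵀ·S⁻¹ = [-104007/126428; -20845/63214]
step 2: x' = x̄ + K·y = [547391/252856, -127073/126428]
step 2: P' = (I − K·H)·P̄ = [5388075/252856 104007/126428; 104007/126428 20845/63214]

step 0: x' = [-39/8, -41/40], P' = [129/8 3/8; 3/8 13/40]
step 1: x' = [575/679, -1051/1358], P' = [14892/679 1089/1358; 1089/1358 223/679]
step 2: x' = [547391/252856, -127073/126428], P' = [5388075/252856 104007/126428; 104007/126428 20845/63214]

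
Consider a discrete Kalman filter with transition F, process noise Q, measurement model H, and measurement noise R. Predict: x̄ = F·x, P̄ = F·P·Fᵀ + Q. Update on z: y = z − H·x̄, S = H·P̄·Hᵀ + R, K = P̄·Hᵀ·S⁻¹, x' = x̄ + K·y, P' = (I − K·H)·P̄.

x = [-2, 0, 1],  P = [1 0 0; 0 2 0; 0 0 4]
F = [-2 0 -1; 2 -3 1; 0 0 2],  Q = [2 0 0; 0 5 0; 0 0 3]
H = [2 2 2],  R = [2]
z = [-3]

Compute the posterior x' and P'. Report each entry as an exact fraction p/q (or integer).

x̄ = F·x = [3, -3, 2]
P̄ = F·P·Fᵀ + Q = [10 -8 -8; -8 31 8; -8 8 19]
y = z − H·x̄ = [-7]
S = H·P̄·Hᵀ + R = [178]
K = P̄·Hᵀ·S⁻¹ = [-6/89; 31/89; 19/89]
x' = x̄ + K·y = [309/89, -484/89, 45/89]
P' = (I − K·H)·P̄ = [818/89 -340/89 -484/89; -340/89 837/89 -466/89; -484/89 -466/89 969/89]

x' = [309/89, -484/89, 45/89]
P' = [818/89 -340/89 -484/89; -340/89 837/89 -466/89; -484/89 -466/89 969/89]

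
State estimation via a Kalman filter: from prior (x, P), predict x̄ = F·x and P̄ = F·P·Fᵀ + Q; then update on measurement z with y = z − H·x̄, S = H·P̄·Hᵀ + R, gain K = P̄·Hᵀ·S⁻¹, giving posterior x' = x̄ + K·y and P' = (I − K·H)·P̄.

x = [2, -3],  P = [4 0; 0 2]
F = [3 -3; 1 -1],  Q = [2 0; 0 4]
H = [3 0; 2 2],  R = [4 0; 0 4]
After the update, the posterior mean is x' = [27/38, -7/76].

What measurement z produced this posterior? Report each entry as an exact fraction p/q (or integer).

x̄ = F·x = [15, 5]
P̄ = F·P·Fᵀ + Q = [56 18; 18 10]
S = H·P̄·Hᵀ + R = [508 444; 444 412]
K = P̄·Hᵀ·S⁻¹ = [219/760 37/760; -327/1520 559/1520]
x' − x̄ = [-543/38, -387/76] = K·y
y = (KᵀK)⁻¹·Kᵀ·(x' − x̄) = [-43, -39]
z = y + H·x̄ = [-43, -39] + [45, 40] = [2, 1]

z = [2, 1]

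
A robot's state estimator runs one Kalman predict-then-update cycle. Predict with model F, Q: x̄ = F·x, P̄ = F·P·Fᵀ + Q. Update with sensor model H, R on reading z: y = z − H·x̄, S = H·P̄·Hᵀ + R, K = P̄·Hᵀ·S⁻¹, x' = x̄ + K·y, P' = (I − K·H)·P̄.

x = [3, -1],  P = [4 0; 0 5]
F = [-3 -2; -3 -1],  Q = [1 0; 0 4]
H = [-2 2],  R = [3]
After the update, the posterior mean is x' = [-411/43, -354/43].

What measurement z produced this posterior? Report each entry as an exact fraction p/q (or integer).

x̄ = F·x = [-7, -8]
P̄ = F·P·Fᵀ + Q = [57 46; 46 45]
S = H·P̄·Hᵀ + R = [43]
K = P̄·Hᵀ·S⁻¹ = [-22/43; -2/43]
x' − x̄ = [-110/43, -10/43] = K·y
y = (KᵀK)⁻¹·Kᵀ·(x' − x̄) = [5]
z = y + H·x̄ = [5] + [-2] = [3]

z = [3]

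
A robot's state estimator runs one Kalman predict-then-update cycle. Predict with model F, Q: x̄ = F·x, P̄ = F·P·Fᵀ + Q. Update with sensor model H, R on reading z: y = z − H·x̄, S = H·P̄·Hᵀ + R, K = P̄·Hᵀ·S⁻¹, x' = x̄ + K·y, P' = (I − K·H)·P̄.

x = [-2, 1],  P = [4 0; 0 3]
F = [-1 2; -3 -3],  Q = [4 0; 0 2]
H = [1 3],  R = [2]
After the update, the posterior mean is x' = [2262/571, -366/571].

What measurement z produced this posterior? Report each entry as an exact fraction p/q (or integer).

x̄ = F·x = [4, 3]
P̄ = F·P·Fᵀ + Q = [20 -6; -6 65]
S = H·P̄·Hᵀ + R = [571]
K = P̄·Hᵀ·S⁻¹ = [2/571; 189/571]
x' − x̄ = [-22/571, -2079/571] = K·y
y = (KᵀK)⁻¹·Kᵀ·(x' − x̄) = [-11]
z = y + H·x̄ = [-11] + [13] = [2]

z = [2]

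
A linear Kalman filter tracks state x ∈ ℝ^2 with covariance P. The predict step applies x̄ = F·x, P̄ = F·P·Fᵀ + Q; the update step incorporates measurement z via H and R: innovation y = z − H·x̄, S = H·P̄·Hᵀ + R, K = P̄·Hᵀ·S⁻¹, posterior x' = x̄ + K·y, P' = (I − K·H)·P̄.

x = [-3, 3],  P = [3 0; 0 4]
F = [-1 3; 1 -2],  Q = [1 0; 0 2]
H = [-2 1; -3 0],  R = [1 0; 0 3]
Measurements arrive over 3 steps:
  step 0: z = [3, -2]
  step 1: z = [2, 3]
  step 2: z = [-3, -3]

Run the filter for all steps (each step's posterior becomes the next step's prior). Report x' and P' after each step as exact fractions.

step 0: x̄ = F·x = [12, -9]
step 0: P̄ = F·P·Fᵀ + Q = [40 -27; -27 21]
step 0: y = z − H·x̄ = [36, 34]
step 0: S = H·P̄·Hᵀ + R = [290 321; 321 363]
step 0: K = P̄·Hᵀ·S⁻¹ = [-107/743 -151/743; 408/743 -195/743]
step 0: x' = x̄ + K·y = [-70/743, 1371/743]
step 0: P' = (I − K·H)·P̄ = [151/743 195/743; 195/743 798/743]
step 1: x̄ = F·x = [4183/743, -2812/743]
step 1: P̄ = F·P·Fᵀ + Q = [6906/743 -3964/743; -3964/743 4049/743]
step 1: y = z − H·x̄ = [12664/743, 14778/743]
step 1: S = H·P̄·Hᵀ + R = [48272/743 53328/743; 53328/743 64383/743]
step 1: K = P̄·Hᵀ·S⁻¹ = [-101/673 -1462/7403; 5585/10768 -1813/7403]
step 1: x' = x̄ + K·y = [-6337/7403, 2735/14806]
step 1: P' = (I − K·H)·P̄ = [1462/7403 1813/7403; 1813/7403 119451/118448]
step 2: x̄ = F·x = [20879/14806, -9072/7403]
step 2: P̄ = F·P·Fᵀ + Q = [1042851/118448 -297529/59224; -297529/59224 155515/29612]
step 2: y = z − H·x̄ = [7742/7403, 18219/14806]
step 2: S = H·P̄·Hᵀ + R = [455759/7403 1005285/14806; 1005285/14806 9741003/118448]
step 2: K = P̄·Hᵀ·S⁻¹ = [-2680760/17882753 -3530203/17882753; 9274232/17882753 -4379646/17882753]
step 2: x' = x̄ + K·y = [18070265/17882753, -17604703/17882753]
step 2: P' = (I − K·H)·P̄ = [3530203/17882753 4379646/17882753; 4379646/17882753 18033524/17882753]

step 0: x' = [-70/743, 1371/743], P' = [151/743 195/743; 195/743 798/743]
step 1: x' = [-6337/7403, 2735/14806], P' = [1462/7403 1813/7403; 1813/7403 119451/118448]
step 2: x' = [18070265/17882753, -17604703/17882753], P' = [3530203/17882753 4379646/17882753; 4379646/17882753 18033524/17882753]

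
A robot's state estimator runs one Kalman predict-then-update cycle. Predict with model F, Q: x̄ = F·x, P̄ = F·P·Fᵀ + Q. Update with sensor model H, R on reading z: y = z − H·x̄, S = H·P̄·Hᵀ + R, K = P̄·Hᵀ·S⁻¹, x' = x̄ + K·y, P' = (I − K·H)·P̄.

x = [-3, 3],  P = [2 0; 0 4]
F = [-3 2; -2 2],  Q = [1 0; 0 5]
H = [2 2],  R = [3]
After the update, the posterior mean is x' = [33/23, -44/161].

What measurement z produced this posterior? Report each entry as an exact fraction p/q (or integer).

z = [2]

x̄ = F·x = [15, 12]
P̄ = F·P·Fᵀ + Q = [35 28; 28 29]
S = H·P̄·Hᵀ + R = [483]
K = P̄·Hᵀ·S⁻¹ = [6/23; 38/161]
x' − x̄ = [-312/23, -1976/161] = K·y
y = (KᵀK)⁻¹·Kᵀ·(x' − x̄) = [-52]
z = y + H·x̄ = [-52] + [54] = [2]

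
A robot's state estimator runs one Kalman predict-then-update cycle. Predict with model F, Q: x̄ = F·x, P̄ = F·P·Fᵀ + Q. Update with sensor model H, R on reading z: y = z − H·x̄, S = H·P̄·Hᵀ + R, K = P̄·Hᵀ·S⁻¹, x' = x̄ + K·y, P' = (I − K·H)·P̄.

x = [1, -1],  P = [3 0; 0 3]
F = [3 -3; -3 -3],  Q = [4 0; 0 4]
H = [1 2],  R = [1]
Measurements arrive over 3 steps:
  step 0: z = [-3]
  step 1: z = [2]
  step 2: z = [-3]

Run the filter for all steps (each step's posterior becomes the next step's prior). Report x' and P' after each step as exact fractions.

step 0: x̄ = F·x = [6, 0]
step 0: P̄ = F·P·Fᵀ + Q = [58 0; 0 58]
step 0: y = z − H·x̄ = [-9]
step 0: S = H·P̄·Hᵀ + R = [291]
step 0: K = P̄·Hᵀ·S⁻¹ = [58/291; 116/291]
step 0: x' = x̄ + K·y = [408/97, -348/97]
step 0: P' = (I − K·H)·P̄ = [13514/291 -6728/291; -6728/291 3422/291]
step 1: x̄ = F·x = [2268/97, -180/97]
step 1: P̄ = F·P·Fᵀ + Q = [91564/97 -30276/97; -30276/97 10828/97]
step 1: y = z − H·x̄ = [-1714/97]
step 1: S = H·P̄·Hᵀ + R = [13869/97]
step 1: K = P̄·Hᵀ·S⁻¹ = [31012/13869; -8620/13869]
step 1: x' = x̄ + K·y = [-223708/13869, 126580/13869]
step 1: P' = (I − K·H)·P̄ = [3176876/13869 -1572932/13869; -1572932/13869 782156/13869]
step 2: x̄ = F·x = [-350288/4623, 32376/1541]
step 2: P̄ = F·P·Fᵀ + Q = [7111060/1541 -2394720/1541; -2394720/1541 819332/1541]
step 2: y = z − H·x̄ = [6181/201]
step 2: S = H·P̄·Hᵀ + R = [35263/67]
step 2: K = P̄·Hᵀ·S⁻¹ = [100940/35263; -32872/35263]
step 2: x' = x̄ + K·y = [29816828/2433147, -18629216/2433147]
step 2: P' = (I − K·H)·P̄ = [244969940/811049 -121324160/811049; -121324160/811049 60284052/811049]

step 0: x' = [408/97, -348/97], P' = [13514/291 -6728/291; -6728/291 3422/291]
step 1: x' = [-223708/13869, 126580/13869], P' = [3176876/13869 -1572932/13869; -1572932/13869 782156/13869]
step 2: x' = [29816828/2433147, -18629216/2433147], P' = [244969940/811049 -121324160/811049; -121324160/811049 60284052/811049]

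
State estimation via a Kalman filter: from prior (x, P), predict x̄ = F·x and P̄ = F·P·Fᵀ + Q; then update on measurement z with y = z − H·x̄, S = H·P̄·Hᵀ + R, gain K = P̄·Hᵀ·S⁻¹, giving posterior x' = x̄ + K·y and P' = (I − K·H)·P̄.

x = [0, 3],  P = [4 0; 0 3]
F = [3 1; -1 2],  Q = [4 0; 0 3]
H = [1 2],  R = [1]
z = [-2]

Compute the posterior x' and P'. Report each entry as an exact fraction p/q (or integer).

x̄ = F·x = [3, 6]
P̄ = F·P·Fᵀ + Q = [43 -6; -6 19]
y = z − H·x̄ = [-17]
S = H·P̄·Hᵀ + R = [96]
K = P̄·Hᵀ·S⁻¹ = [31/96; 1/3]
x' = x̄ + K·y = [-239/96, 1/3]
P' = (I − K·H)·P̄ = [3167/96 -49/3; -49/3 25/3]

x' = [-239/96, 1/3]
P' = [3167/96 -49/3; -49/3 25/3]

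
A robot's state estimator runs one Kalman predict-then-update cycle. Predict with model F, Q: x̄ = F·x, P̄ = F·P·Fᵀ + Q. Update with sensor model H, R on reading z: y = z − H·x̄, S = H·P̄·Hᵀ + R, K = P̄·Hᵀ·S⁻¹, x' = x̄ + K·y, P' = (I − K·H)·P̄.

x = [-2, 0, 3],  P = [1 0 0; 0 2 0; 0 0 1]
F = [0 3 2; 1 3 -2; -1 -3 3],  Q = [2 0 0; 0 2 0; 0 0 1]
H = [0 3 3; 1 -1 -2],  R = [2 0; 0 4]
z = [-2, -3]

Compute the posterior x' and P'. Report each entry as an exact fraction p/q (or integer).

x̄ = F·x = [6, -8, 11]
P̄ = F·P·Fᵀ + Q = [24 14 -12; 14 25 -25; -12 -25 29]
y = z − H·x̄ = [-11, 5]
S = H·P̄·Hᵀ + R = [38 -18; -18 89]
K = P̄·Hᵀ·S⁻¹ = [573/1529 700/1529; 351/1529 741/1529; 129/1529 -747/1529]
x' = x̄ + K·y = [6371/1529, -12388/1529, 11665/1529]
P' = (I − K·H)·P̄ = [9458/1529 -5894/1529 6276/1529; -5894/1529 9326/1529 -9092/1529; 6276/1529 -9092/1529 9178/1529]

x' = [6371/1529, -12388/1529, 11665/1529]
P' = [9458/1529 -5894/1529 6276/1529; -5894/1529 9326/1529 -9092/1529; 6276/1529 -9092/1529 9178/1529]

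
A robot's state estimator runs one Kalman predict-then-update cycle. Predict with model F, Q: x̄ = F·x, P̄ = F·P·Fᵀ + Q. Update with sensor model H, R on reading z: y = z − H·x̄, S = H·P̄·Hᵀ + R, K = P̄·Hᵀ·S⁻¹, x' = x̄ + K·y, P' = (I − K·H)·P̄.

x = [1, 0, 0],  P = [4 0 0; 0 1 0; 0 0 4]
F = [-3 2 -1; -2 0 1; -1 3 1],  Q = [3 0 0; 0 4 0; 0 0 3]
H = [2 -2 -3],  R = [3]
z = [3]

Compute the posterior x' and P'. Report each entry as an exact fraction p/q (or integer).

x' = [-825/283, -654/283, -395/283]
P' = [13157/283 6188/283 4634/283; 6188/283 4856/283 932/283; 4634/283 932/283 2524/283]

x̄ = F·x = [-3, -2, -1]
P̄ = F·P·Fᵀ + Q = [47 20 14; 20 24 12; 14 12 20]
y = z − H·x̄ = [2]
S = H·P̄·Hᵀ + R = [283]
K = P̄·Hᵀ·S⁻¹ = [12/283; -44/283; -56/283]
x' = x̄ + K·y = [-825/283, -654/283, -395/283]
P' = (I − K·H)·P̄ = [13157/283 6188/283 4634/283; 6188/283 4856/283 932/283; 4634/283 932/283 2524/283]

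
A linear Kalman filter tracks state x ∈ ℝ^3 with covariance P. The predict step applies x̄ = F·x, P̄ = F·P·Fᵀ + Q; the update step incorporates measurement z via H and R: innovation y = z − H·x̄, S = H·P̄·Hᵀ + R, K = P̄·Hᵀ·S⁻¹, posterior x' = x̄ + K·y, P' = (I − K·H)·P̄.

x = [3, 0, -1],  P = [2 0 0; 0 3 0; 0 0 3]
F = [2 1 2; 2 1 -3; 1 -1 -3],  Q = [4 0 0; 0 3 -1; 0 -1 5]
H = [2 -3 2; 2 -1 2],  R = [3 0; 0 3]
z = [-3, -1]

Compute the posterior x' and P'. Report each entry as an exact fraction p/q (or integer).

x' = [21116/14279, 21311/14279, -12566/14279]
P' = [244383/14279 3297/14279 -237633/14279; 3297/14279 20289/14279 16803/14279; -237633/14279 16803/14279 256053/14279]

x̄ = F·x = [4, 9, 6]
P̄ = F·P·Fᵀ + Q = [27 -7 -17; -7 41 27; -17 27 37]
y = z − H·x̄ = [4, -12]
S = H·P̄·Hᵀ + R = [252 83; 83 84]
K = P̄·Hᵀ·S⁻¹ = [1203/14279 3401/14279; -6889/14279 6637/14279; -4523/14279 6679/14279]
x' = x̄ + K·y = [21116/14279, 21311/14279, -12566/14279]
P' = (I − K·H)·P̄ = [244383/14279 3297/14279 -237633/14279; 3297/14279 20289/14279 16803/14279; -237633/14279 16803/14279 256053/14279]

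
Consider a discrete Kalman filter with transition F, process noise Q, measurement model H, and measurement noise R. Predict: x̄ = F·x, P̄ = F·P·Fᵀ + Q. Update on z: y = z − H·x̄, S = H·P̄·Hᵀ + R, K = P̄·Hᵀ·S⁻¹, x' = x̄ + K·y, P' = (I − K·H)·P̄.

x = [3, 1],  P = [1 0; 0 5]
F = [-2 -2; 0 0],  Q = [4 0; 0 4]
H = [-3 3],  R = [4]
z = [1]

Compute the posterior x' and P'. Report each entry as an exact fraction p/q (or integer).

x' = [-101/73, -69/73]
P' = [280/73 252/73; 252/73 256/73]

x̄ = F·x = [-8, 0]
P̄ = F·P·Fᵀ + Q = [28 0; 0 4]
y = z − H·x̄ = [-23]
S = H·P̄·Hᵀ + R = [292]
K = P̄·Hᵀ·S⁻¹ = [-21/73; 3/73]
x' = x̄ + K·y = [-101/73, -69/73]
P' = (I − K·H)·P̄ = [280/73 252/73; 252/73 256/73]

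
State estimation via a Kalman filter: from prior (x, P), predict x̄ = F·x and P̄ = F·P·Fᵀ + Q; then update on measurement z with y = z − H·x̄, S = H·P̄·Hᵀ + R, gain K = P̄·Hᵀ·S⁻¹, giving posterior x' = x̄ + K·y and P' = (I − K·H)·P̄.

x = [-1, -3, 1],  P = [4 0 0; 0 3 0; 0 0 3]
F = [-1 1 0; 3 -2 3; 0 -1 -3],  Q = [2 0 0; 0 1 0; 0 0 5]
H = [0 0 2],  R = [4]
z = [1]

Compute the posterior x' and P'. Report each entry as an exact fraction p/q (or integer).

x̄ = F·x = [-2, 6, 0]
P̄ = F·P·Fᵀ + Q = [9 -18 -3; -18 76 -21; -3 -21 35]
y = z − H·x̄ = [1]
S = H·P̄·Hᵀ + R = [144]
K = P̄·Hᵀ·S⁻¹ = [-1/24; -7/24; 35/72]
x' = x̄ + K·y = [-49/24, 137/24, 35/72]
P' = (I − K·H)·P̄ = [35/4 -79/4 -1/12; -79/4 255/4 -7/12; -1/12 -7/12 35/36]

x' = [-49/24, 137/24, 35/72]
P' = [35/4 -79/4 -1/12; -79/4 255/4 -7/12; -1/12 -7/12 35/36]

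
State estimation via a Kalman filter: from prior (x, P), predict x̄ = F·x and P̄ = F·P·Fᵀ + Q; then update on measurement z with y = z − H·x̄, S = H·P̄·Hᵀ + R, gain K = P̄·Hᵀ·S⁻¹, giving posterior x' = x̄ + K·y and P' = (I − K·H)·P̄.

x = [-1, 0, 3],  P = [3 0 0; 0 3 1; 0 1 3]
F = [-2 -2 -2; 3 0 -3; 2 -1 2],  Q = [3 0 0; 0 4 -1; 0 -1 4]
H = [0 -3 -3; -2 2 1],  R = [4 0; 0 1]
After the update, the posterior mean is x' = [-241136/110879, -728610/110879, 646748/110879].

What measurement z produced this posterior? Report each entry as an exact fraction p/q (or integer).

x̄ = F·x = [-4, -12, 4]
P̄ = F·P·Fᵀ + Q = [47 6 -20; 6 58 2; -20 2 27]
S = H·P̄·Hᵀ + R = [805 -531; -531 488]
K = P̄·Hᵀ·S⁻¹ = [-33666/110879 -59808/110879; -31554/110879 -10250/110879; -4755/110879 10958/110879]
x' − x̄ = [202380/110879, 601938/110879, 203232/110879] = K·y
y = (KᵀK)⁻¹·Kᵀ·(x' − x̄) = [-22, 9]
z = y + H·x̄ = [-22, 9] + [24, -12] = [2, -3]

z = [2, -3]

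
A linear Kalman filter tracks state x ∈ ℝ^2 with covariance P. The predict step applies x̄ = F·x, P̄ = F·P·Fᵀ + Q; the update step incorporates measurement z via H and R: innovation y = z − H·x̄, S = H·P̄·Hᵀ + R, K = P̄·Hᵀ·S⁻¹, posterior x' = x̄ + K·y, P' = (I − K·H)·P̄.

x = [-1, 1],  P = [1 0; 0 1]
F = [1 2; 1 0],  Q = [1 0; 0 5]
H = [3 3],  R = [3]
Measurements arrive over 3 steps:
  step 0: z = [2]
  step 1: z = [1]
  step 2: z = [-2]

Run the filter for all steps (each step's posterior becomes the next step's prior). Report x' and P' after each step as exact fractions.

step 0: x' = [57/43, -29/43], P' = [111/43 -104/43; -104/43 111/43]
step 1: x' = [-54/197, 128/197], P' = [733/197 -716/197; -716/197 3809/985]
step 2: x' = [14244/22483, -27836/22483], P' = [113983/22483 -111912/22483; -111912/22483 117007/22483]

step 0: x̄ = F·x = [1, -1]
step 0: P̄ = F·P·Fᵀ + Q = [6 1; 1 6]
step 0: y = z − H·x̄ = [2]
step 0: S = H·P̄·Hᵀ + R = [129]
step 0: K = P̄·Hᵀ·S⁻¹ = [7/43; 7/43]
step 0: x' = x̄ + K·y = [57/43, -29/43]
step 0: P' = (I − K·H)·P̄ = [111/43 -104/43; -104/43 111/43]
step 1: x̄ = F·x = [-1/43, 57/43]
step 1: P̄ = F·P·Fᵀ + Q = [182/43 -97/43; -97/43 326/43]
step 1: y = z − H·x̄ = [-125/43]
step 1: S = H·P̄·Hᵀ + R = [2955/43]
step 1: K = P̄·Hᵀ·S⁻¹ = [17/197; 229/985]
step 1: x' = x̄ + K·y = [-54/197, 128/197]
step 1: P' = (I − K·H)·P̄ = [733/197 -716/197; -716/197 3809/985]
step 2: x̄ = F·x = [202/197, -54/197]
step 2: P̄ = F·P·Fᵀ + Q = [5566/985 -699/197; -699/197 1718/197]
step 2: y = z − H·x̄ = [-838/197]
step 2: S = H·P̄·Hᵀ + R = [67449/985]
step 2: K = P̄·Hᵀ·S⁻¹ = [2071/22483; 5095/22483]
step 2: x' = x̄ + K·y = [14244/22483, -27836/22483]
step 2: P' = (I − K·H)·P̄ = [113983/22483 -111912/22483; -111912/22483 117007/22483]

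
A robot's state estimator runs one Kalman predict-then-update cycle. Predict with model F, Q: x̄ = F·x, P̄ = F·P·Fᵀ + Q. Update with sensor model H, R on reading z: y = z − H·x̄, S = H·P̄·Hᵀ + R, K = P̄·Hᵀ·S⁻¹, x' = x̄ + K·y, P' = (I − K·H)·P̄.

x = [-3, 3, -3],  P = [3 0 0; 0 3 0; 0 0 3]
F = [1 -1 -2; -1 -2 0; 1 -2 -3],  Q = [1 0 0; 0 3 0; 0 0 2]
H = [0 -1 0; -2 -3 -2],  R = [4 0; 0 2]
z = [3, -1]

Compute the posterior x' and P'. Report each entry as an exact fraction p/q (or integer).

x' = [4970/2747, -7461/2747, 7540/2747]
P' = [12317/5494 -5550/2747 5327/5494; -5550/2747 7884/2747 -6198/2747; 5327/5494 -6198/2747 14775/5494]

x̄ = F·x = [0, -3, 0]
P̄ = F·P·Fᵀ + Q = [19 3 27; 3 18 9; 27 9 44]
y = z − H·x̄ = [0, -10]
S = H·P̄·Hᵀ + R = [22 78; 78 776]
K = P̄·Hᵀ·S⁻¹ = [2775/5494 -497/2747; -1971/2747 -78/2747; 3099/5494 -754/2747]
x' = x̄ + K·y = [4970/2747, -7461/2747, 7540/2747]
P' = (I − K·H)·P̄ = [12317/5494 -5550/2747 5327/5494; -5550/2747 7884/2747 -6198/2747; 5327/5494 -6198/2747 14775/5494]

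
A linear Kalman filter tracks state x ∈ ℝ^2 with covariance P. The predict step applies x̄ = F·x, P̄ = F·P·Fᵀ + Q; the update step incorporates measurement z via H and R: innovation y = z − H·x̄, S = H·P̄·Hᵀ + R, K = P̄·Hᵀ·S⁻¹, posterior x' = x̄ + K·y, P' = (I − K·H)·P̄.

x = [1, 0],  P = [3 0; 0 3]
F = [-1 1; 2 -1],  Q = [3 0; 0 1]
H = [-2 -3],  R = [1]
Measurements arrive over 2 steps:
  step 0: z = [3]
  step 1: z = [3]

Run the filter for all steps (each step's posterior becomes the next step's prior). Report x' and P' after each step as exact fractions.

step 0: x' = [-10/73, -64/73], P' = [576/73 -387/73; -387/73 268/73]
step 1: x' = [3051/14186, -16139/14186], P' = [130177/14186 -88141/14186; -88141/14186 61233/14186]

step 0: x̄ = F·x = [-1, 2]
step 0: P̄ = F·P·Fᵀ + Q = [9 -9; -9 16]
step 0: y = z − H·x̄ = [7]
step 0: S = H·P̄·Hᵀ + R = [73]
step 0: K = P̄·Hᵀ·S⁻¹ = [9/73; -30/73]
step 0: x' = x̄ + K·y = [-10/73, -64/73]
step 0: P' = (I − K·H)·P̄ = [576/73 -387/73; -387/73 268/73]
step 1: x̄ = F·x = [-54/73, 44/73]
step 1: P̄ = F·P·Fᵀ + Q = [1837/73 -2581/73; -2581/73 4193/73]
step 1: y = z − H·x̄ = [243/73]
step 1: S = H·P̄·Hᵀ + R = [14186/73]
step 1: K = P̄·Hᵀ·S⁻¹ = [4069/14186; -7417/14186]
step 1: x' = x̄ + K·y = [3051/14186, -16139/14186]
step 1: P' = (I − K·H)·P̄ = [130177/14186 -88141/14186; -88141/14186 61233/14186]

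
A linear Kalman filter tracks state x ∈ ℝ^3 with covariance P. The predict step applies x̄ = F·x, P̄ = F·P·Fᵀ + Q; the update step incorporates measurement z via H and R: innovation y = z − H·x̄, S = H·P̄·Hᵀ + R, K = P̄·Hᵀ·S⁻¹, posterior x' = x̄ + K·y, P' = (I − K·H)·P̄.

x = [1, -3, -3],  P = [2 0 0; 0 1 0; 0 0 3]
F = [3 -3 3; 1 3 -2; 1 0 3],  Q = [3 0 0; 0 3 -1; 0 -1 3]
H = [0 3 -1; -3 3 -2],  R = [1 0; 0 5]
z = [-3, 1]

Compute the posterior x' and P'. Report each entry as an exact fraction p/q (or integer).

x' = [201783/139481, -514887/139481, -1135508/139481]
P' = [183489/139481 -88341/139481 -308355/139481; -88341/139481 129181/139481 340358/139481; -308355/139481 340358/139481 1017142/139481]

x̄ = F·x = [3, -2, -8]
P̄ = F·P·Fᵀ + Q = [57 -21 33; -21 26 -17; 33 -17 32]
y = z − H·x̄ = [-5, 0]
S = H·P̄·Hᵀ + R = [369 739; 739 1858]
K = P̄·Hᵀ·S⁻¹ = [43332/139481 -39756/139481; 47185/139481 -5630/139481; 3932/139481 -17629/139481]
x' = x̄ + K·y = [201783/139481, -514887/139481, -1135508/139481]
P' = (I − K·H)·P̄ = [183489/139481 -88341/139481 -308355/139481; -88341/139481 129181/139481 340358/139481; -308355/139481 340358/139481 1017142/139481]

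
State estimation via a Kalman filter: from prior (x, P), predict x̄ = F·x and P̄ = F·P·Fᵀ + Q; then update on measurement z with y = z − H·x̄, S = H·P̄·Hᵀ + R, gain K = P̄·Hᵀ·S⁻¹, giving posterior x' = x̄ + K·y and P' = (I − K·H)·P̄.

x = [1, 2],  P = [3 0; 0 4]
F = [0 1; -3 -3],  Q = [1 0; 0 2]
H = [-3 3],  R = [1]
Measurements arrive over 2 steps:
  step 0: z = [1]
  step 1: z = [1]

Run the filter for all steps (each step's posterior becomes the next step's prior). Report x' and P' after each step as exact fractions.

step 0: x' = [-40/847, 3/11], P' = [1634/847 21/11; 21/11 2]
step 1: x' = [30180/374639, 309033/749278], P' = [297231/374639 290994/374639; 290994/374639 652673/749278]

step 0: x̄ = F·x = [2, -9]
step 0: P̄ = F·P·Fᵀ + Q = [5 -12; -12 65]
step 0: y = z − H·x̄ = [34]
step 0: S = H·P̄·Hᵀ + R = [847]
step 0: K = P̄·Hᵀ·S⁻¹ = [-51/847; 3/11]
step 0: x' = x̄ + K·y = [-40/847, 3/11]
step 0: P' = (I − K·H)·P̄ = [1634/847 21/11; 21/11 2]
step 1: x̄ = F·x = [3/11, -573/847]
step 1: P̄ = F·P·Fᵀ + Q = [3 -129/11; -129/11 60752/847]
step 1: y = z − H·x̄ = [3259/847]
step 1: S = H·P̄·Hᵀ + R = [749278/847]
step 1: K = P̄·Hᵀ·S⁻¹ = [-18711/374639; 212055/749278]
step 1: x' = x̄ + K·y = [30180/374639, 309033/749278]
step 1: P' = (I − K·H)·P̄ = [297231/374639 290994/374639; 290994/374639 652673/749278]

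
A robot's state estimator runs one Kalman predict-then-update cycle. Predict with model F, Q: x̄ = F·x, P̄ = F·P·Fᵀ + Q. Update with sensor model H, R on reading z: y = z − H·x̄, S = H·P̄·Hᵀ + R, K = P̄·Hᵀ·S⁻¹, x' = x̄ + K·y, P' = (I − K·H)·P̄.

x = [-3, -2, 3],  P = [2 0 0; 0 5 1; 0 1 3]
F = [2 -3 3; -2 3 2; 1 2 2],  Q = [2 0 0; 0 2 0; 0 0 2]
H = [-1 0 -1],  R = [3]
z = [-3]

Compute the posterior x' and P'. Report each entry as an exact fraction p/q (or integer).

x' = [115/19, 98/19, -55/19]
P' = [2944/95 -3936/95 -2776/95; -3936/95 7249/95 3984/95; -2776/95 3984/95 2884/95]

x̄ = F·x = [9, 6, -1]
P̄ = F·P·Fᵀ + Q = [64 -32 -8; -32 79 48; -8 48 44]
y = z − H·x̄ = [5]
S = H·P̄·Hᵀ + R = [95]
K = P̄·Hᵀ·S⁻¹ = [-56/95; -16/95; -36/95]
x' = x̄ + K·y = [115/19, 98/19, -55/19]
P' = (I − K·H)·P̄ = [2944/95 -3936/95 -2776/95; -3936/95 7249/95 3984/95; -2776/95 3984/95 2884/95]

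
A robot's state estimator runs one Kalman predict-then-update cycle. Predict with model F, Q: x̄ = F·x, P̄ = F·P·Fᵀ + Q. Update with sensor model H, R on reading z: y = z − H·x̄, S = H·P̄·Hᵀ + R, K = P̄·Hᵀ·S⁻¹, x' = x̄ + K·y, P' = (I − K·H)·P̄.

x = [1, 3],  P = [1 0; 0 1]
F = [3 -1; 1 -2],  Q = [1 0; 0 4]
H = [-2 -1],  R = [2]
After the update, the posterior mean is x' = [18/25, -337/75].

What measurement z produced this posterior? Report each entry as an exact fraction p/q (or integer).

x̄ = F·x = [0, -5]
P̄ = F·P·Fᵀ + Q = [11 5; 5 9]
S = H·P̄·Hᵀ + R = [75]
K = P̄·Hᵀ·S⁻¹ = [-9/25; -19/75]
x' − x̄ = [18/25, 38/75] = K·y
y = (KᵀK)⁻¹·Kᵀ·(x' − x̄) = [-2]
z = y + H·x̄ = [-2] + [5] = [3]

z = [3]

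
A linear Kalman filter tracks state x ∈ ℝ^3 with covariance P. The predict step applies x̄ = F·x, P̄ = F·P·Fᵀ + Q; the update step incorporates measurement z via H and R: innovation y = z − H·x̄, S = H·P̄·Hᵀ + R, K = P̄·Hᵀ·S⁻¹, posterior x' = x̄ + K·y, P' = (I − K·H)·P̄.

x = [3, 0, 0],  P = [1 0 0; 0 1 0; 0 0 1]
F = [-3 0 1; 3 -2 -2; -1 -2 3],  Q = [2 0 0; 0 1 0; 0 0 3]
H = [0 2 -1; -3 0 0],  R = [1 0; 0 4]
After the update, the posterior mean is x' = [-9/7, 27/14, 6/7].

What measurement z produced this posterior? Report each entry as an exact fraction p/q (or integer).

x̄ = F·x = [-9, 9, -3]
P̄ = F·P·Fᵀ + Q = [12 -11 6; -11 18 -5; 6 -5 17]
S = H·P̄·Hᵀ + R = [110 84; 84 112]
K = P̄·Hᵀ·S⁻¹ = [-1/47 -201/658; 65/188 93/2632; -27/94 18/329]
x' − x̄ = [54/7, -99/14, 27/7] = K·y
y = (KᵀK)⁻¹·Kᵀ·(x' − x̄) = [-18, -24]
z = y + H·x̄ = [-18, -24] + [21, 27] = [3, 3]

z = [3, 3]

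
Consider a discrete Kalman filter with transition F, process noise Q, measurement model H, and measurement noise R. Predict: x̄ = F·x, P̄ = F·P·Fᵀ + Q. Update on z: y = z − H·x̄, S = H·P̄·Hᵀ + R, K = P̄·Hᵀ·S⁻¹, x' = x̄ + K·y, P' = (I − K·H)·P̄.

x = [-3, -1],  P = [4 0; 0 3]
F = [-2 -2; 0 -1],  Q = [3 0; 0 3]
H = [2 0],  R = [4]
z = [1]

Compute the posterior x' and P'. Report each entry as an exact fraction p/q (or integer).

x' = [47/64, -13/32]
P' = [31/32 3/16; 3/16 39/8]

x̄ = F·x = [8, 1]
P̄ = F·P·Fᵀ + Q = [31 6; 6 6]
y = z − H·x̄ = [-15]
S = H·P̄·Hᵀ + R = [128]
K = P̄·Hᵀ·S⁻¹ = [31/64; 3/32]
x' = x̄ + K·y = [47/64, -13/32]
P' = (I − K·H)·P̄ = [31/32 3/16; 3/16 39/8]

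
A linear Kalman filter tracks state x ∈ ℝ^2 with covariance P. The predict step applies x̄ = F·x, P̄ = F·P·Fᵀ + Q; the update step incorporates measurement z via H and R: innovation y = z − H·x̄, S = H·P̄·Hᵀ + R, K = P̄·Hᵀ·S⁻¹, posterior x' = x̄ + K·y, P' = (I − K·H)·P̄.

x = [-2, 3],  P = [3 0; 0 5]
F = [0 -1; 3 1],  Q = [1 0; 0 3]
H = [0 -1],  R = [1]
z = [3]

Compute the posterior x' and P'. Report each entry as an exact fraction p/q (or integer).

x̄ = F·x = [-3, -3]
P̄ = F·P·Fᵀ + Q = [6 -5; -5 35]
y = z − H·x̄ = [0]
S = H·P̄·Hᵀ + R = [36]
K = P̄·Hᵀ·S⁻¹ = [5/36; -35/36]
x' = x̄ + K·y = [-3, -3]
P' = (I − K·H)·P̄ = [191/36 -5/36; -5/36 35/36]

x' = [-3, -3]
P' = [191/36 -5/36; -5/36 35/36]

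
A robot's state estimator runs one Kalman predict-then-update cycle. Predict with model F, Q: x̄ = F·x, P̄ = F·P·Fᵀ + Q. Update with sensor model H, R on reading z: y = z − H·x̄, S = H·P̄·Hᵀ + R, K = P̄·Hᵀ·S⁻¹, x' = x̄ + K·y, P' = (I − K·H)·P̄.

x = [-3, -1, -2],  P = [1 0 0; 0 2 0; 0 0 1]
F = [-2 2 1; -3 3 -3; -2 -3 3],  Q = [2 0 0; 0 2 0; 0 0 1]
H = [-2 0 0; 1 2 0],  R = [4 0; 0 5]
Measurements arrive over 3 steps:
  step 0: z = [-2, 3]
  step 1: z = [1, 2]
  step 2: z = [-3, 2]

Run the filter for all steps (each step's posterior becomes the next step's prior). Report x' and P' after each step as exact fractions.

step 0: x' = [884/1687, 2896/1687, 16227/1687], P' = [1455/1687 -615/1687 955/1687; -615/1687 2260/1687 -1795/1687; 955/1687 -1795/1687 33990/1687]
step 1: x' = [-3693185/36039327, 35598662/36039327, -407500765/72078654], P' = [34627792/36039327 -17518786/36039327 36353635/36039327; -17518786/36039327 53612053/36039327 -53055730/36039327; 36353635/36039327 -53055730/36039327 491669317/36039327]
step 2: x' = [240112396109/189052747607, 178922841535/378105495214, -887539602572/567158242821], P' = [179761138701/189052747607 -90076411458/189052747607 184479555475/189052747607; -90076411458/189052747607 279920270654/189052747607 -271911088105/189052747607; 184479555475/189052747607 -271911088105/189052747607 7677009061525/567158242821]

step 0: x̄ = F·x = [2, 12, 3]
step 0: P̄ = F·P·Fᵀ + Q = [15 15 -5; 15 38 -21; -5 -21 32]
step 0: y = z − H·x̄ = [2, -23]
step 0: S = H·P̄·Hᵀ + R = [64 -90; -90 232]
step 0: K = P̄·Hᵀ·S⁻¹ = [-1455/3374 45/1687; 615/3374 781/1687; -955/3374 -527/1687]
step 0: x' = x̄ + K·y = [884/1687, 2896/1687, 16227/1687]
step 0: P' = (I − K·H)·P̄ = [1455/1687 -615/1687 955/1687; -615/1687 2260/1687 -1795/1687; 955/1687 -1795/1687 33990/1687]
step 1: x̄ = F·x = [2893/241, -42645/1687, 38225/1687]
step 1: P̄ = F·P·Fᵀ + Q = [6592/241 -9150/241 11425/241; -9150/241 403289/1687 -354540/1687; 11425/241 -354540/1687 347227/1687]
step 1: y = z − H·x̄ = [6027/241, 68413/1687]
step 1: S = H·P̄·Hᵀ + R = [27332/241 23416/241; 23416/241 1411535/1687]
step 1: K = P̄·Hᵀ·S⁻¹ = [-17313896/36039327 -81956/36039327; 8759393/36039327 17941064/36039327; -36353635/72078654 -13951565/36039327]
step 1: x' = x̄ + K·y = [-3693185/36039327, 35598662/36039327, -407500765/72078654]
step 1: P' = (I − K·H)·P̄ = [34627792/36039327 -17518786/36039327 36353635/36039327; -17518786/36039327 53612053/36039327 -53055730/36039327; 36353635/36039327 -53055730/36039327 491669317/36039327]
step 2: x̄ = F·x = [-83444459/24026218, 486084459/24026218, -1421321527/72078654]
step 2: P̄ = F·P·Fᵀ + Q = [233073393/12013109 -155705118/12013109 268937653/12013109; -155705118/12013109 2405322610/12013109 -1938795327/12013109; 268937653/12013109 -1938795327/12013109 5390616913/36039327]
step 2: y = z − H·x̄ = [-119483786/12013109, -840672023/24026218]
step 2: S = H·P̄·Hᵀ + R = [980346008/12013109 156673686/12013109; 156673686/12013109 9291608906/12013109]
step 2: K = P̄·Hᵀ·S⁻¹ = [-179761138701/378105495214 -78336843/189052747607; 45038205729/189052747607 93952825970/189052747607; -184479555475/378105495214 -71868524147/189052747607]
step 2: x' = x̄ + K·y = [240112396109/189052747607, 178922841535/378105495214, -887539602572/567158242821]
step 2: P' = (I − K·H)·P̄ = [179761138701/189052747607 -90076411458/189052747607 184479555475/189052747607; -90076411458/189052747607 279920270654/189052747607 -271911088105/189052747607; 184479555475/189052747607 -271911088105/189052747607 7677009061525/567158242821]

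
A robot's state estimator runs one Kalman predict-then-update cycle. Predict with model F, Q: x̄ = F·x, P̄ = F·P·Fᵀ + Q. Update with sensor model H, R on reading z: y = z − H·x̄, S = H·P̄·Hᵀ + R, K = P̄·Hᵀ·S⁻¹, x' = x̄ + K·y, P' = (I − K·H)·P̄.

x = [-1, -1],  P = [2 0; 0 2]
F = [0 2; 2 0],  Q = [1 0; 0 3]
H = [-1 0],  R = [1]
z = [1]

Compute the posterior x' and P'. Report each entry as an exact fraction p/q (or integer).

x̄ = F·x = [-2, -2]
P̄ = F·P·Fᵀ + Q = [9 0; 0 11]
y = z − H·x̄ = [-1]
S = H·P̄·Hᵀ + R = [10]
K = P̄·Hᵀ·S⁻¹ = [-9/10; 0]
x' = x̄ + K·y = [-11/10, -2]
P' = (I − K·H)·P̄ = [9/10 0; 0 11]

x' = [-11/10, -2]
P' = [9/10 0; 0 11]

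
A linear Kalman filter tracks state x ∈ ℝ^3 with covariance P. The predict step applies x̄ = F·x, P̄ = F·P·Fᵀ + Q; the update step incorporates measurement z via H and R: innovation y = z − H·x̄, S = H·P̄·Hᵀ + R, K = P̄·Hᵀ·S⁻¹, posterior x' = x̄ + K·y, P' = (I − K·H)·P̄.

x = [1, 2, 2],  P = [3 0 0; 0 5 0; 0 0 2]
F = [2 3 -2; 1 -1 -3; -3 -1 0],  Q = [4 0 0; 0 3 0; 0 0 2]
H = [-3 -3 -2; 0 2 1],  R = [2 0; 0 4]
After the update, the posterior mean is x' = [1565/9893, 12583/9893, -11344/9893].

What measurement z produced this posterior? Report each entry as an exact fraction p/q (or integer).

z = [-2, 2]

x̄ = F·x = [4, -7, -5]
P̄ = F·P·Fᵀ + Q = [69 3 -33; 3 29 -4; -33 -4 34]
S = H·P̄·Hᵀ + R = [630 -133; -133 138]
K = P̄·Hᵀ·S⁻¹ = [-24291/69251 -5280/9893; -4962/69251 3188/9893; 9392/69251 3157/9893]
x' − x̄ = [-38007/9893, 81834/9893, 38121/9893] = K·y
y = (KᵀK)⁻¹·Kᵀ·(x' − x̄) = [-21, 21]
z = y + H·x̄ = [-21, 21] + [19, -19] = [-2, 2]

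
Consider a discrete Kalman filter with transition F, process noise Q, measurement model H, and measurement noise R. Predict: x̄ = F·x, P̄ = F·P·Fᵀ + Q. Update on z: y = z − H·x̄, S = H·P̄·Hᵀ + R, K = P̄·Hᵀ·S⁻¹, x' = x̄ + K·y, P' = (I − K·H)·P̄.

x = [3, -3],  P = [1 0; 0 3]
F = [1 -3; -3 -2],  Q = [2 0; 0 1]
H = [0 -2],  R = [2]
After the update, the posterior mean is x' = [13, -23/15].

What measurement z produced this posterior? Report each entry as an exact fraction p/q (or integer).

x̄ = F·x = [12, -3]
P̄ = F·P·Fᵀ + Q = [30 15; 15 22]
S = H·P̄·Hᵀ + R = [90]
K = P̄·Hᵀ·S⁻¹ = [-1/3; -22/45]
x' − x̄ = [1, 22/15] = K·y
y = (KᵀK)⁻¹·Kᵀ·(x' − x̄) = [-3]
z = y + H·x̄ = [-3] + [6] = [3]

z = [3]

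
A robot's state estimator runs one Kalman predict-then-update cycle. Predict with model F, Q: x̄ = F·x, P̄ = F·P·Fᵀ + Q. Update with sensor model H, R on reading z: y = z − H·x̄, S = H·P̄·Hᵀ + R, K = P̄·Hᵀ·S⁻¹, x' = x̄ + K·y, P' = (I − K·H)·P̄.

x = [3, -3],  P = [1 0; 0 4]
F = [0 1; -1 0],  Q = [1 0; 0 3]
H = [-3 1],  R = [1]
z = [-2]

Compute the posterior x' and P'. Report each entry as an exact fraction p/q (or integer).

x' = [-3/5, -91/25]
P' = [1/2 6/5; 6/5 92/25]

x̄ = F·x = [-3, -3]
P̄ = F·P·Fᵀ + Q = [5 0; 0 4]
y = z − H·x̄ = [-8]
S = H·P̄·Hᵀ + R = [50]
K = P̄·Hᵀ·S⁻¹ = [-3/10; 2/25]
x' = x̄ + K·y = [-3/5, -91/25]
P' = (I − K·H)·P̄ = [1/2 6/5; 6/5 92/25]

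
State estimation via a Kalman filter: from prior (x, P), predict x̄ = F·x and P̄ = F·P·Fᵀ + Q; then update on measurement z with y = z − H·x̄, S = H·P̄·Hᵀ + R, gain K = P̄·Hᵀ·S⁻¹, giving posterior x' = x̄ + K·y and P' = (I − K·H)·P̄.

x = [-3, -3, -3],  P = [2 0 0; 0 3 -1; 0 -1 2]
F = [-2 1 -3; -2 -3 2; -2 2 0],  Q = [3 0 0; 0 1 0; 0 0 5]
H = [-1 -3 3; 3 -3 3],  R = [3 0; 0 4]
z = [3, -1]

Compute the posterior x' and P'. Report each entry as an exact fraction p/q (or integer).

x̄ = F·x = [12, 9, 0]
P̄ = F·P·Fᵀ + Q = [38 -24 20; -24 56 -14; 20 -14 25]
y = z − H·x̄ = [42, -10]
S = H·P̄·Hᵀ + R = [758 1131; 1131 2119]
K = P̄·Hᵀ·S⁻¹ = [-6080/25157 80154/327041; -5784/25157 -3390/327041; 412/25157 24459/327041]
x' = x̄ + K·y = [-196728/327041, -180795/327041, -19638/327041]
P' = (I − K·H)·P̄ = [139434/327041 53004/327041 20442/327041; 53004/327041 3372604/327041 3315080/327041; 20442/327041 3315080/327041 3327250/327041]

x' = [-196728/327041, -180795/327041, -19638/327041]
P' = [139434/327041 53004/327041 20442/327041; 53004/327041 3372604/327041 3315080/327041; 20442/327041 3315080/327041 3327250/327041]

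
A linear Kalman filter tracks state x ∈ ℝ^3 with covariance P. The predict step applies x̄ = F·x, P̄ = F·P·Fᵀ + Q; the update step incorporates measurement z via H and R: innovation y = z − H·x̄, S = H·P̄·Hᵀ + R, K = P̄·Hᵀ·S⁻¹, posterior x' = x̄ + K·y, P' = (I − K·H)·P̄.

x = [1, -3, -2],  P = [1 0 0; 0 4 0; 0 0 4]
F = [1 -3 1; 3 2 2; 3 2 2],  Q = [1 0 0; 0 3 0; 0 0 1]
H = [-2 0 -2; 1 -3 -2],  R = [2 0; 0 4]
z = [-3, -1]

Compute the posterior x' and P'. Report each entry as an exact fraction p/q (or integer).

x' = [157455/118606, 68767/118606, 12405/59303]
P' = [167139/118606 109829/118606 -59660/59303; 109829/118606 130907/118606 -50492/59303; -59660/59303 -50492/59303 65094/59303]

x̄ = F·x = [8, -7, -7]
P̄ = F·P·Fᵀ + Q = [42 -13 -13; -13 44 41; -13 41 42]
y = z − H·x̄ = [-1, -44]
S = H·P̄·Hᵀ + R = [234 226; 226 1232]
K = P̄·Hᵀ·S⁻¹ = [-47819/118606 19073/118606; -8845/118606 -20231/118606; -5434/59303 -9593/59303]
x' = x̄ + K·y = [157455/118606, 68767/118606, 12405/59303]
P' = (I − K·H)·P̄ = [167139/118606 109829/118606 -59660/59303; 109829/118606 130907/118606 -50492/59303; -59660/59303 -50492/59303 65094/59303]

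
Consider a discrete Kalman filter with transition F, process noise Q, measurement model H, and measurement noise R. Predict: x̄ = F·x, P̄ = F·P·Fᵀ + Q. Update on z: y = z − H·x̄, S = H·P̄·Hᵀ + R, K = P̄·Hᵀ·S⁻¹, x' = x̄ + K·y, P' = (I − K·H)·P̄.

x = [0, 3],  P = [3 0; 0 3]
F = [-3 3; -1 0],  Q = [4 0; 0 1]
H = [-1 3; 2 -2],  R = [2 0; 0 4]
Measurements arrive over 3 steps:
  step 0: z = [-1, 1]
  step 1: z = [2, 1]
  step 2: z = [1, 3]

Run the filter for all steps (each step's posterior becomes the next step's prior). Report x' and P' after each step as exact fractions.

step 0: x̄ = F·x = [9, 0]
step 0: P̄ = F·P·Fᵀ + Q = [58 9; 9 4]
step 0: y = z − H·x̄ = [8, -17]
step 0: S = H·P̄·Hᵀ + R = [42 -68; -68 180]
step 0: K = P̄·Hᵀ·S⁻¹ = [271/734 251/367; 305/734 78/367]
step 0: x' = x̄ + K·y = [120/367, -106/367]
step 0: P' = (I − K·H)·P̄ = [1777/734 773/734; 773/734 461/734]
step 1: x̄ = F·x = [-678/367, -120/367]
step 1: P̄ = F·P·Fᵀ + Q = [4582/367 1506/367; 1506/367 2511/734]
step 1: y = z − H·x̄ = [416/367, 1483/367]
step 1: S = H·P̄·Hᵀ + R = [15159/734 -4649/367; -4649/367 12770/367]
step 1: K = P̄·Hᵀ·S⁻¹ = [37852/102421 63122/102421; 42501/102421 19491/102421]
step 1: x' = x̄ + K·y = [108760/102421, 93447/102421]
step 1: P' = (I − K·H)·P̄ = [227218/102421 100974/102421; 100974/102421 61992/102421]
step 2: x̄ = F·x = [-45939/102421, -108760/102421]
step 2: P̄ = F·P·Fᵀ + Q = [1195042/102421 378732/102421; 378732/102421 329639/102421]
step 2: y = z − H·x̄ = [382762/102421, 16511/9311]
step 2: S = H·P̄·Hᵀ + R = [2094243/102421 -121642/9311; -121642/9311 316232/9311]
step 2: K = P̄·Hᵀ·S⁻¹ = [4832622/13411613 8153512/13411613; 5501653/13411613 2494827/13411613]
step 2: x' = x̄ + K·y = [26503129/13411613, 10742813/13411613]
step 2: P' = (I − K·H)·P̄ = [29293158/13411613 12986134/13411613; 12986134/13411613 7996480/13411613]

step 0: x' = [120/367, -106/367], P' = [1777/734 773/734; 773/734 461/734]
step 1: x' = [108760/102421, 93447/102421], P' = [227218/102421 100974/102421; 100974/102421 61992/102421]
step 2: x' = [26503129/13411613, 10742813/13411613], P' = [29293158/13411613 12986134/13411613; 12986134/13411613 7996480/13411613]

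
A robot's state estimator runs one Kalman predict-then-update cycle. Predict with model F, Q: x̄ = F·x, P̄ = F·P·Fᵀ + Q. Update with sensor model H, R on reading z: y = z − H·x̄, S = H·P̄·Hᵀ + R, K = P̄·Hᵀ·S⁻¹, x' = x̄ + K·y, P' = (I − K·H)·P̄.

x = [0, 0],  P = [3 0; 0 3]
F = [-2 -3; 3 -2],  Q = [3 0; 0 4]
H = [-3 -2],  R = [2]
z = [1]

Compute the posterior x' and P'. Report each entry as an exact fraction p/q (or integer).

x̄ = F·x = [0, 0]
P̄ = F·P·Fᵀ + Q = [42 0; 0 43]
y = z − H·x̄ = [1]
S = H·P̄·Hᵀ + R = [552]
K = P̄·Hᵀ·S⁻¹ = [-21/92; -43/276]
x' = x̄ + K·y = [-21/92, -43/276]
P' = (I − K·H)·P̄ = [609/46 -903/46; -903/46 4085/138]

x' = [-21/92, -43/276]
P' = [609/46 -903/46; -903/46 4085/138]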